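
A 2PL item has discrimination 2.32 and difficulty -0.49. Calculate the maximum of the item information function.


For 2PL, max info at theta = b = -0.49
I_max = a^2 / 4 = 2.32^2 / 4
= 5.3824 / 4
I_max = 1.3456

1.3456


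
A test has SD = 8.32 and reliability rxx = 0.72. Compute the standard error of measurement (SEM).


SEM = SD * sqrt(1 - rxx)
SEM = 8.32 * sqrt(1 - 0.72)
SEM = 8.32 * sqrt(0.28) = 8.32 * 0.52915
SEM = 4.4025

4.4025


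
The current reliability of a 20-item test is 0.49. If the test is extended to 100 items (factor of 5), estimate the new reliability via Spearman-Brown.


r_new = (n * rxx) / (1 + (n-1) * rxx)
r_new = (5 * 0.49) / (1 + 4 * 0.49)
r_new = 2.45 / 2.96
r_new = 0.8277

0.8277


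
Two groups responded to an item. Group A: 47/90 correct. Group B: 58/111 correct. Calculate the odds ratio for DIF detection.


Odds_A = 47/43 = 1.093
Odds_B = 58/53 = 1.0943
OR = Odds_A / Odds_B = 1.093 / 1.0943
Exactly, OR = (47 * 53) / (43 * 58) = 2491 / 2494
OR = 0.9988

0.9988


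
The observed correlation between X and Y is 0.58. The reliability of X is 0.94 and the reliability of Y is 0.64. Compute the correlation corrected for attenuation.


r_corrected = rxy / sqrt(rxx * ryy)
= 0.58 / sqrt(0.94 * 0.64)
= 0.58 / sqrt(0.6016)
= 0.58 / 0.775629
r_corrected = 0.7478

0.7478


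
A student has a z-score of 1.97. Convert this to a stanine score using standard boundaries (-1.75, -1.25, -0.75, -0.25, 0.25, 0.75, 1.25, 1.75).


Stanine boundaries: [-1.75, -1.25, -0.75, -0.25, 0.25, 0.75, 1.25, 1.75]
z = 1.97
Check each boundary:
  z >= -1.75 -> could be stanine 2
  z >= -1.25 -> could be stanine 3
  z >= -0.75 -> could be stanine 4
  z >= -0.25 -> could be stanine 5
  z >= 0.25 -> could be stanine 6
  z >= 0.75 -> could be stanine 7
  z >= 1.25 -> could be stanine 8
  z >= 1.75 -> could be stanine 9
Highest qualifying boundary gives stanine = 9

9


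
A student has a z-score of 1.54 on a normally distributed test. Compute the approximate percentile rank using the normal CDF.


CDF(z) = 0.5 * (1 + erf(z/sqrt(2)))
erf(1.0889) = 0.8764
CDF = 0.9382
Percentile rank = 0.9382 * 100 = 93.82

93.82


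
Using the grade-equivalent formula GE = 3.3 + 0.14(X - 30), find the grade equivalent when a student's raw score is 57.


raw - median = 57 - 30 = 27
slope * diff = 0.14 * 27 = 3.78
GE = 3.3 + 3.78
GE = 7.08

7.08


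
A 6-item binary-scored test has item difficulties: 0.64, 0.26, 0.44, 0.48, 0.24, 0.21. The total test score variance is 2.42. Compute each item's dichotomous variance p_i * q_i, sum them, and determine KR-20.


For each item, compute p_i * q_i:
  Item 1: 0.64 * 0.36 = 0.2304
  Item 2: 0.26 * 0.74 = 0.1924
  Item 3: 0.44 * 0.56 = 0.2464
  Item 4: 0.48 * 0.52 = 0.2496
  Item 5: 0.24 * 0.76 = 0.1824
  Item 6: 0.21 * 0.79 = 0.1659
Sum(p_i * q_i) = 0.2304 + 0.1924 + 0.2464 + 0.2496 + 0.1824 + 0.1659 = 1.2671
KR-20 = (k/(k-1)) * (1 - Sum(p_i*q_i) / Var_total)
= (6/5) * (1 - 1.2671/2.42)
= 1.2 * 0.4764
KR-20 = 0.5717

0.5717


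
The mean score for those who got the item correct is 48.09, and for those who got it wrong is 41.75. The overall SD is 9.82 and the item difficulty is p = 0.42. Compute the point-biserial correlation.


q = 1 - p = 0.58
rpb = ((M1 - M0) / SD) * sqrt(p * q)
rpb = ((48.09 - 41.75) / 9.82) * sqrt(0.42 * 0.58)
rpb = 0.3187

0.3187


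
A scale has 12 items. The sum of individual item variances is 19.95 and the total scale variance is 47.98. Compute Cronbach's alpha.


alpha = (k/(k-1)) * (1 - sum(si^2)/s_total^2)
= (12/11) * (1 - 19.95/47.98)
alpha = 0.6373

0.6373


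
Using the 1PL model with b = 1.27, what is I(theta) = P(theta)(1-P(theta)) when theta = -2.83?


P = 1/(1+exp(-(-2.83-1.27))) = 0.0163
I = P*(1-P) = 0.0163 * 0.9837
I = 0.016

0.016


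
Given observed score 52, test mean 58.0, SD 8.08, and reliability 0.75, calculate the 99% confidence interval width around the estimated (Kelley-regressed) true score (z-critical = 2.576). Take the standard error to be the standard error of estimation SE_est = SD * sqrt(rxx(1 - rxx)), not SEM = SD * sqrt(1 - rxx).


True score estimate = 0.75*52 + 0.25*58.0 = 53.5
SE_est = SD * sqrt(rxx * (1 - rxx)) = 8.08 * sqrt(0.75 * 0.25) = 8.08 * sqrt(0.1875) = 3.498743
CI = T_est +/- z * SE_est, so width = 2 * z * SE_est = 2 * 2.576 * 3.498743
Width = 18.0255

18.0255


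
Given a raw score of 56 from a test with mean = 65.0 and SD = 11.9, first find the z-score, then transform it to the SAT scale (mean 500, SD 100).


z = (X - mean) / SD = (56 - 65.0) / 11.9
z = -9.0 / 11.9
z = -0.7563
SAT-scale = SAT = 500 + 100z
Carry z at full precision (z = -9.0 / 11.9) into the conversion:
SAT-scale = 500 + 100 * (-9.0 / 11.9) = 500 + -900 / 11.9
SAT-scale = 500 + -75.6303
SAT-scale = 424.3697

424.3697


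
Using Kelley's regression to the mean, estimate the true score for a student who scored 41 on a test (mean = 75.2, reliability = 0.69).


T_est = rxx * X + (1 - rxx) * mean
T_est = 0.69 * 41 + 0.31 * 75.2
T_est = 28.29 + 23.312
T_est = 51.602

51.602


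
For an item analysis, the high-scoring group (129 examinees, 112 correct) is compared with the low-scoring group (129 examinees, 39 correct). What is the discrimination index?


p_upper = 112/129 = 0.8682
p_lower = 39/129 = 0.3023
D = 0.8682 - 0.3023 = 0.5659

0.5659


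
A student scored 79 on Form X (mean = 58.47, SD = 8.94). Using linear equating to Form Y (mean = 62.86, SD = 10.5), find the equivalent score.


slope = SD_Y / SD_X = 10.5 / 8.94 ~ 1.1745
intercept = mean_Y - slope * mean_X = 62.86 - (10.5 / 8.94) * 58.47 ~ -5.8128
Y = slope * X + intercept. To avoid rounding drift from the rounded slope/intercept, evaluate the equivalent form Y = mean_Y + SD_Y * (X - mean_X) / SD_X at full precision:
Y = 62.86 + 10.5 * (79 - 58.47) / 8.94
Y = 62.86 + 10.5 * 20.53 / 8.94
Y = 62.86 + 215.565 / 8.94
Y = 62.86 + 24.1124
Y = 86.9724

86.9724


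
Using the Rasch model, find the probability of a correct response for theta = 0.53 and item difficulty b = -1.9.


theta - b = 0.53 - -1.9 = 2.43
exp(-(theta - b)) = exp(-2.43) = 0.088
P = 1 / (1 + 0.088)
P = 0.9191

0.9191


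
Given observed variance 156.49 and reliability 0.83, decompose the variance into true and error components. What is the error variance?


var_true = rxx * var_obs = 0.83 * 156.49 = 129.8867
var_error = var_obs - var_true
var_error = 156.49 - 129.8867
var_error = 26.6033

26.6033


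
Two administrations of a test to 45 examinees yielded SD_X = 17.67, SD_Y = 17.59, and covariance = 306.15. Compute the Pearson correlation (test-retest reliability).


r = cov(X,Y) / (SD_X * SD_Y)
r = 306.15 / (17.67 * 17.59)
r = 306.15 / 310.8153
r = 0.985

0.985


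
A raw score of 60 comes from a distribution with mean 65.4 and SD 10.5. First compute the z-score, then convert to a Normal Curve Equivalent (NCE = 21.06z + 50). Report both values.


z = (X - mean) / SD = (60 - 65.4) / 10.5
z = -5.4 / 10.5
z = -0.5143
NCE = NCE = 21.06z + 50
Carry z at full precision (z = -5.4 / 10.5) into the conversion:
NCE = 21.06 * (-5.4 / 10.5) + 50 = -113.724 / 10.5 + 50
NCE = -10.8309 + 50
NCE = 39.1691

39.1691


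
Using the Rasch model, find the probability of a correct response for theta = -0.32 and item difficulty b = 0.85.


theta - b = -0.32 - 0.85 = -1.17
exp(-(theta - b)) = exp(1.17) = 3.222
P = 1 / (1 + 3.222)
P = 0.2369

0.2369


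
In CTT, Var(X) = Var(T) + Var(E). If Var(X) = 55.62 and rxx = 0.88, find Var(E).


var_true = rxx * var_obs = 0.88 * 55.62 = 48.9456
var_error = var_obs - var_true
var_error = 55.62 - 48.9456
var_error = 6.6744

6.6744


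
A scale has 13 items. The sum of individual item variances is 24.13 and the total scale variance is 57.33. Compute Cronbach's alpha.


alpha = (k/(k-1)) * (1 - sum(si^2)/s_total^2)
= (13/12) * (1 - 24.13/57.33)
alpha = 0.6274

0.6274


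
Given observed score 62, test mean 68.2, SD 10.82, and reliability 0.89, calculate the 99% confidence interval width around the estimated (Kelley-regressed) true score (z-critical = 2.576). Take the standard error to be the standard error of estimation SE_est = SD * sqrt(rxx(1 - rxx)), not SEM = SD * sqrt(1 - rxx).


True score estimate = 0.89*62 + 0.11*68.2 = 62.682
SE_est = SD * sqrt(rxx * (1 - rxx)) = 10.82 * sqrt(0.89 * 0.11) = 10.82 * sqrt(0.0979) = 3.385467
CI = T_est +/- z * SE_est, so width = 2 * z * SE_est = 2 * 2.576 * 3.385467
Width = 17.4419

17.4419


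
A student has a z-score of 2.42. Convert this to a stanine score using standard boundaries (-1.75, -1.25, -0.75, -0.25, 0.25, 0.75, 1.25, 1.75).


Stanine boundaries: [-1.75, -1.25, -0.75, -0.25, 0.25, 0.75, 1.25, 1.75]
z = 2.42
Check each boundary:
  z >= -1.75 -> could be stanine 2
  z >= -1.25 -> could be stanine 3
  z >= -0.75 -> could be stanine 4
  z >= -0.25 -> could be stanine 5
  z >= 0.25 -> could be stanine 6
  z >= 0.75 -> could be stanine 7
  z >= 1.25 -> could be stanine 8
  z >= 1.75 -> could be stanine 9
Highest qualifying boundary gives stanine = 9

9


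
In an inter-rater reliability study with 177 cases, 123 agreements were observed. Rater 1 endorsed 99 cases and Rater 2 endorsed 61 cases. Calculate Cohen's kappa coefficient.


P_o = 123/177 = 0.694915
P_e = (99*61 + 78*116) / 31329 = 0.481567
kappa = (P_o - P_e) / (1 - P_e)
kappa = (0.694915 - 0.481567) / (1 - 0.481567)
kappa = 0.4115

0.4115


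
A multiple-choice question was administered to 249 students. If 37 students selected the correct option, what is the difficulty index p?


Item difficulty p = number correct / total examinees
p = 37 / 249
p = 0.1486

0.1486


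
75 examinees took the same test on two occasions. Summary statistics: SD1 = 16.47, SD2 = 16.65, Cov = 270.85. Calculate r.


r = cov(X,Y) / (SD_X * SD_Y)
r = 270.85 / (16.47 * 16.65)
r = 270.85 / 274.2255
r = 0.9877

0.9877


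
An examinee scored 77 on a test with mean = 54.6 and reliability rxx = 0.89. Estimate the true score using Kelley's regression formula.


T_est = rxx * X + (1 - rxx) * mean
T_est = 0.89 * 77 + 0.11 * 54.6
T_est = 68.53 + 6.006
T_est = 74.536

74.536


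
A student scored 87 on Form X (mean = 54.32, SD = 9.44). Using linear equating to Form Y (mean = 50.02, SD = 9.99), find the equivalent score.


slope = SD_Y / SD_X = 9.99 / 9.44 ~ 1.0583
intercept = mean_Y - slope * mean_X = 50.02 - (9.99 / 9.44) * 54.32 ~ -7.4648
Y = slope * X + intercept. To avoid rounding drift from the rounded slope/intercept, evaluate the equivalent form Y = mean_Y + SD_Y * (X - mean_X) / SD_X at full precision:
Y = 50.02 + 9.99 * (87 - 54.32) / 9.44
Y = 50.02 + 9.99 * 32.68 / 9.44
Y = 50.02 + 326.4732 / 9.44
Y = 50.02 + 34.584
Y = 84.604

84.604


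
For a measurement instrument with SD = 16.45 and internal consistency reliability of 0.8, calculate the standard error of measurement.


SEM = SD * sqrt(1 - rxx)
SEM = 16.45 * sqrt(1 - 0.8)
SEM = 16.45 * sqrt(0.2) = 16.45 * 0.447214
SEM = 7.3567

7.3567


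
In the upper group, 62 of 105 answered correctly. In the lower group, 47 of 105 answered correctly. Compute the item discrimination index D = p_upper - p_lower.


p_upper = 62/105 = 0.5905
p_lower = 47/105 = 0.4476
D = 0.5905 - 0.4476 = 0.1429

0.1429


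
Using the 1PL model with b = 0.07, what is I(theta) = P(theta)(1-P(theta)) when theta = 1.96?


P = 1/(1+exp(-(1.96-0.07))) = 0.8688
I = P*(1-P) = 0.8688 * 0.1312
I = 0.114

0.114


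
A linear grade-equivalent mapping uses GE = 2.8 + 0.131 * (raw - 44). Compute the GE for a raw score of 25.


raw - median = 25 - 44 = -19
slope * diff = 0.131 * -19 = -2.489
GE = 2.8 + -2.489
GE = 0.311

0.311


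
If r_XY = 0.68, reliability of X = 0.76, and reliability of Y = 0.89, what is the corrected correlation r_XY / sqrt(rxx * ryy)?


r_corrected = rxy / sqrt(rxx * ryy)
= 0.68 / sqrt(0.76 * 0.89)
= 0.68 / sqrt(0.6764)
= 0.68 / 0.822435
r_corrected = 0.8268

0.8268


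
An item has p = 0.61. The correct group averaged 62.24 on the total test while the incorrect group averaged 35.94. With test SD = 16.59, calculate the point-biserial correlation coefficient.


q = 1 - p = 0.39
rpb = ((M1 - M0) / SD) * sqrt(p * q)
rpb = ((62.24 - 35.94) / 16.59) * sqrt(0.61 * 0.39)
rpb = 0.7732

0.7732


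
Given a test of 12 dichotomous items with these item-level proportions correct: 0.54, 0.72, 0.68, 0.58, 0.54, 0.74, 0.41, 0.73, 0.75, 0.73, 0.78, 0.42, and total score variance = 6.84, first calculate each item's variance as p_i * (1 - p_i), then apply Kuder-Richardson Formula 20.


For each item, compute p_i * q_i:
  Item 1: 0.54 * 0.46 = 0.2484
  Item 2: 0.72 * 0.28 = 0.2016
  Item 3: 0.68 * 0.32 = 0.2176
  Item 4: 0.58 * 0.42 = 0.2436
  Item 5: 0.54 * 0.46 = 0.2484
  Item 6: 0.74 * 0.26 = 0.1924
  Item 7: 0.41 * 0.59 = 0.2419
  Item 8: 0.73 * 0.27 = 0.1971
  Item 9: 0.75 * 0.25 = 0.1875
  Item 10: 0.73 * 0.27 = 0.1971
  Item 11: 0.78 * 0.22 = 0.1716
  Item 12: 0.42 * 0.58 = 0.2436
Sum(p_i * q_i) = 0.2484 + 0.2016 + 0.2176 + 0.2436 + 0.2484 + 0.1924 + 0.2419 + 0.1971 + 0.1875 + 0.1971 + 0.1716 + 0.2436 = 2.5908
KR-20 = (k/(k-1)) * (1 - Sum(p_i*q_i) / Var_total)
= (12/11) * (1 - 2.5908/6.84)
= 1.0909 * 0.6212
KR-20 = 0.6777

0.6777


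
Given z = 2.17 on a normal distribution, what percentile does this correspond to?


CDF(z) = 0.5 * (1 + erf(z/sqrt(2)))
erf(1.5344) = 0.97
CDF = 0.985
Percentile rank = 0.985 * 100 = 98.5

98.5


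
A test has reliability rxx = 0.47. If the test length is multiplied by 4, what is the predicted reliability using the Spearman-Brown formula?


r_new = (n * rxx) / (1 + (n-1) * rxx)
r_new = (4 * 0.47) / (1 + 3 * 0.47)
r_new = 1.88 / 2.41
r_new = 0.7801

0.7801


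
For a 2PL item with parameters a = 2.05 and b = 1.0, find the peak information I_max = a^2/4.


For 2PL, max info at theta = b = 1.0
I_max = a^2 / 4 = 2.05^2 / 4
= 4.2025 / 4
I_max = 1.0506

1.0506


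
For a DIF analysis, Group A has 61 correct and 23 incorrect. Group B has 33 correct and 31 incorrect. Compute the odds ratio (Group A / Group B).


Odds_A = 61/23 = 2.6522
Odds_B = 33/31 = 1.0645
OR = Odds_A / Odds_B = 2.6522 / 1.0645
Exactly, OR = (61 * 31) / (23 * 33) = 1891 / 759
OR = 2.4914

2.4914


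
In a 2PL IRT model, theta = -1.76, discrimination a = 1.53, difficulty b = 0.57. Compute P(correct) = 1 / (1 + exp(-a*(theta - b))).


a*(theta - b) = 1.53 * (-1.76 - 0.57) = -3.5649
exp(--3.5649) = 35.3359
P = 1 / (1 + 35.3359)
P = 0.0275

0.0275


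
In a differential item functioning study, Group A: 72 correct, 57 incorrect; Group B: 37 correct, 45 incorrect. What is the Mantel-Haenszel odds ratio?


Odds_A = 72/57 = 1.2632
Odds_B = 37/45 = 0.8222
OR = Odds_A / Odds_B = 1.2632 / 0.8222
Exactly, OR = (72 * 45) / (57 * 37) = 3240 / 2109
OR = 1.5363

1.5363


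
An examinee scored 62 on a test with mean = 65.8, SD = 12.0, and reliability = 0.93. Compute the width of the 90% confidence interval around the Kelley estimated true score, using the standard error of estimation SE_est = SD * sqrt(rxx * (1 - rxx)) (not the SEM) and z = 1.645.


True score estimate = 0.93*62 + 0.07*65.8 = 62.266
SE_est = SD * sqrt(rxx * (1 - rxx)) = 12.0 * sqrt(0.93 * 0.07) = 12.0 * sqrt(0.0651) = 3.061764
CI = T_est +/- z * SE_est, so width = 2 * z * SE_est = 2 * 1.645 * 3.061764
Width = 10.0732

10.0732


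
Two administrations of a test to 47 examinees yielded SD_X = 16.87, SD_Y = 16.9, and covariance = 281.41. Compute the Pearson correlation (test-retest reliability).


r = cov(X,Y) / (SD_X * SD_Y)
r = 281.41 / (16.87 * 16.9)
r = 281.41 / 285.103
r = 0.987

0.987


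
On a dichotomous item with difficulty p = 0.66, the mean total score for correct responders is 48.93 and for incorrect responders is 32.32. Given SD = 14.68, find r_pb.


q = 1 - p = 0.34
rpb = ((M1 - M0) / SD) * sqrt(p * q)
rpb = ((48.93 - 32.32) / 14.68) * sqrt(0.66 * 0.34)
rpb = 0.536

0.536


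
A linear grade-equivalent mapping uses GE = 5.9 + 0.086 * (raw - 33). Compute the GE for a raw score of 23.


raw - median = 23 - 33 = -10
slope * diff = 0.086 * -10 = -0.86
GE = 5.9 + -0.86
GE = 5.04

5.04


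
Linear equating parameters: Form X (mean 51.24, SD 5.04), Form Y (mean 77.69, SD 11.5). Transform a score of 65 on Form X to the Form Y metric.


slope = SD_Y / SD_X = 11.5 / 5.04 ~ 2.2817
intercept = mean_Y - slope * mean_X = 77.69 - (11.5 / 5.04) * 51.24 ~ -39.2267
Y = slope * X + intercept. To avoid rounding drift from the rounded slope/intercept, evaluate the equivalent form Y = mean_Y + SD_Y * (X - mean_X) / SD_X at full precision:
Y = 77.69 + 11.5 * (65 - 51.24) / 5.04
Y = 77.69 + 11.5 * 13.76 / 5.04
Y = 77.69 + 158.24 / 5.04
Y = 77.69 + 31.3968
Y = 109.0868

109.0868


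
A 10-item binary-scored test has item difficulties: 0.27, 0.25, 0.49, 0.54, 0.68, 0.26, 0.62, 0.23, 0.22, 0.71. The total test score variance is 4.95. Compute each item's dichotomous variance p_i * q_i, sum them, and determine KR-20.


For each item, compute p_i * q_i:
  Item 1: 0.27 * 0.73 = 0.1971
  Item 2: 0.25 * 0.75 = 0.1875
  Item 3: 0.49 * 0.51 = 0.2499
  Item 4: 0.54 * 0.46 = 0.2484
  Item 5: 0.68 * 0.32 = 0.2176
  Item 6: 0.26 * 0.74 = 0.1924
  Item 7: 0.62 * 0.38 = 0.2356
  Item 8: 0.23 * 0.77 = 0.1771
  Item 9: 0.22 * 0.78 = 0.1716
  Item 10: 0.71 * 0.29 = 0.2059
Sum(p_i * q_i) = 0.1971 + 0.1875 + 0.2499 + 0.2484 + 0.2176 + 0.1924 + 0.2356 + 0.1771 + 0.1716 + 0.2059 = 2.0831
KR-20 = (k/(k-1)) * (1 - Sum(p_i*q_i) / Var_total)
= (10/9) * (1 - 2.0831/4.95)
= 1.1111 * 0.5792
KR-20 = 0.6435

0.6435


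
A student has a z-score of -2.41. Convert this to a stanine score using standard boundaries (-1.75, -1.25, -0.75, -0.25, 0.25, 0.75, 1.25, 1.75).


Stanine boundaries: [-1.75, -1.25, -0.75, -0.25, 0.25, 0.75, 1.25, 1.75]
z = -2.41
Check each boundary:
  z < -1.75
  z < -1.25
  z < -0.75
  z < -0.25
  z < 0.25
  z < 0.75
  z < 1.25
  z < 1.75
Highest qualifying boundary gives stanine = 1

1


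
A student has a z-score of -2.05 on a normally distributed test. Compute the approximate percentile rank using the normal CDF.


CDF(z) = 0.5 * (1 + erf(z/sqrt(2)))
erf(-1.4496) = -0.9596
CDF = 0.0202
Percentile rank = 0.0202 * 100 = 2.02

2.02


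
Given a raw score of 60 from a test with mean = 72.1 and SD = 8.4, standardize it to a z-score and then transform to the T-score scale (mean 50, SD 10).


z = (X - mean) / SD = (60 - 72.1) / 8.4
z = -12.1 / 8.4
z = -1.4405
T-score = T = 50 + 10z
Carry z at full precision (z = -12.1 / 8.4) into the conversion:
T-score = 50 + 10 * (-12.1 / 8.4) = 50 + -121 / 8.4
T-score = 50 + -14.4048
T-score = 35.5952

35.5952


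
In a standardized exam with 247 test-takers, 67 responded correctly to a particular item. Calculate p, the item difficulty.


Item difficulty p = number correct / total examinees
p = 67 / 247
p = 0.2713

0.2713


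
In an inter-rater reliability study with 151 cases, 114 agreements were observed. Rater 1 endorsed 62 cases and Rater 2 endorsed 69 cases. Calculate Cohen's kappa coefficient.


P_o = 114/151 = 0.754967
P_e = (62*69 + 89*82) / 22801 = 0.507697
kappa = (P_o - P_e) / (1 - P_e)
kappa = (0.754967 - 0.507697) / (1 - 0.507697)
kappa = 0.5023

0.5023


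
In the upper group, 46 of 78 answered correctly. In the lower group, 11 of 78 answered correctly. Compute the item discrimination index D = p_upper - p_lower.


p_upper = 46/78 = 0.5897
p_lower = 11/78 = 0.141
D = 0.5897 - 0.141 = 0.4487

0.4487


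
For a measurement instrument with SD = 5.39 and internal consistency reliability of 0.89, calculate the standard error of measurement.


SEM = SD * sqrt(1 - rxx)
SEM = 5.39 * sqrt(1 - 0.89)
SEM = 5.39 * sqrt(0.11) = 5.39 * 0.331662
SEM = 1.7877

1.7877


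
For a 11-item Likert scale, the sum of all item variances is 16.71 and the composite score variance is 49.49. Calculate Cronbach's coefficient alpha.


alpha = (k/(k-1)) * (1 - sum(si^2)/s_total^2)
= (11/10) * (1 - 16.71/49.49)
alpha = 0.7286

0.7286


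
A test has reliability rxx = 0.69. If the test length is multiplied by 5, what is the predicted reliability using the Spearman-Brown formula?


r_new = (n * rxx) / (1 + (n-1) * rxx)
r_new = (5 * 0.69) / (1 + 4 * 0.69)
r_new = 3.45 / 3.76
r_new = 0.9176

0.9176


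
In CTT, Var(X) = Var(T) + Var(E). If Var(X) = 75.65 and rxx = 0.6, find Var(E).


var_true = rxx * var_obs = 0.6 * 75.65 = 45.39
var_error = var_obs - var_true
var_error = 75.65 - 45.39
var_error = 30.26

30.26


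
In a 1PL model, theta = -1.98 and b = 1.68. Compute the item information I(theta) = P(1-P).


P = 1/(1+exp(-(-1.98-1.68))) = 0.0251
I = P*(1-P) = 0.0251 * 0.9749
I = 0.0245

0.0245


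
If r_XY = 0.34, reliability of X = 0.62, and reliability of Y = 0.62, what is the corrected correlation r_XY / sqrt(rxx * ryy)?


r_corrected = rxy / sqrt(rxx * ryy)
= 0.34 / sqrt(0.62 * 0.62)
= 0.34 / sqrt(0.3844)
= 0.34 / 0.62
r_corrected = 0.5484

0.5484


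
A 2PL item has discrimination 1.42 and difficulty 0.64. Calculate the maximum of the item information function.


For 2PL, max info at theta = b = 0.64
I_max = a^2 / 4 = 1.42^2 / 4
= 2.0164 / 4
I_max = 0.5041

0.5041


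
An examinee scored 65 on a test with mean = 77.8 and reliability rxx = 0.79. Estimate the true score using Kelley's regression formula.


T_est = rxx * X + (1 - rxx) * mean
T_est = 0.79 * 65 + 0.21 * 77.8
T_est = 51.35 + 16.338
T_est = 67.688

67.688


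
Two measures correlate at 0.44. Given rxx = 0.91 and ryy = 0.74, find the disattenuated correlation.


r_corrected = rxy / sqrt(rxx * ryy)
= 0.44 / sqrt(0.91 * 0.74)
= 0.44 / sqrt(0.6734)
= 0.44 / 0.82061
r_corrected = 0.5362

0.5362


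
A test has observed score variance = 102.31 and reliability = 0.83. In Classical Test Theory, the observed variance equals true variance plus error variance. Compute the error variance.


var_true = rxx * var_obs = 0.83 * 102.31 = 84.9173
var_error = var_obs - var_true
var_error = 102.31 - 84.9173
var_error = 17.3927

17.3927


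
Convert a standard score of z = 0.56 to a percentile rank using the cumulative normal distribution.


CDF(z) = 0.5 * (1 + erf(z/sqrt(2)))
erf(0.396) = 0.4245
CDF = 0.7123
Percentile rank = 0.7123 * 100 = 71.23

71.23


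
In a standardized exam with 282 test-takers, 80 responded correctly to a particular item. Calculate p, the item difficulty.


Item difficulty p = number correct / total examinees
p = 80 / 282
p = 0.2837

0.2837


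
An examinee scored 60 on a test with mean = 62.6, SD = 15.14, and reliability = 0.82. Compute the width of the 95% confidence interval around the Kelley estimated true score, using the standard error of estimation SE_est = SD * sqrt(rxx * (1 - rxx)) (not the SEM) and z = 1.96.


True score estimate = 0.82*60 + 0.18*62.6 = 60.468
SE_est = SD * sqrt(rxx * (1 - rxx)) = 15.14 * sqrt(0.82 * 0.18) = 15.14 * sqrt(0.1476) = 5.816598
CI = T_est +/- z * SE_est, so width = 2 * z * SE_est = 2 * 1.96 * 5.816598
Width = 22.8011

22.8011


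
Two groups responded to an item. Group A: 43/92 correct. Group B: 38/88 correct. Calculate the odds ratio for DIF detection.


Odds_A = 43/49 = 0.8776
Odds_B = 38/50 = 0.76
OR = Odds_A / Odds_B = 0.8776 / 0.76
Exactly, OR = (43 * 50) / (49 * 38) = 2150 / 1862
OR = 1.1547

1.1547


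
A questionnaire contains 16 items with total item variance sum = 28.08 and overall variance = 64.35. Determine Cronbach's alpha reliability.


alpha = (k/(k-1)) * (1 - sum(si^2)/s_total^2)
= (16/15) * (1 - 28.08/64.35)
alpha = 0.6012

0.6012


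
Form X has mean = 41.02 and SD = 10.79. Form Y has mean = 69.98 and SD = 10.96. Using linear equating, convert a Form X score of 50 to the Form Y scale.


slope = SD_Y / SD_X = 10.96 / 10.79 ~ 1.0158
intercept = mean_Y - slope * mean_X = 69.98 - (10.96 / 10.79) * 41.02 ~ 28.3137
Y = slope * X + intercept. To avoid rounding drift from the rounded slope/intercept, evaluate the equivalent form Y = mean_Y + SD_Y * (X - mean_X) / SD_X at full precision:
Y = 69.98 + 10.96 * (50 - 41.02) / 10.79
Y = 69.98 + 10.96 * 8.98 / 10.79
Y = 69.98 + 98.4208 / 10.79
Y = 69.98 + 9.1215
Y = 79.1015

79.1015


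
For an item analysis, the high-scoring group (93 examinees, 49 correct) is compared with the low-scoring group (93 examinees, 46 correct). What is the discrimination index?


p_upper = 49/93 = 0.5269
p_lower = 46/93 = 0.4946
D = 0.5269 - 0.4946 = 0.0323

0.0323


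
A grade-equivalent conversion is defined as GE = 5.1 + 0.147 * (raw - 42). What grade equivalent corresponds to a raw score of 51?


raw - median = 51 - 42 = 9
slope * diff = 0.147 * 9 = 1.323
GE = 5.1 + 1.323
GE = 6.423

6.423


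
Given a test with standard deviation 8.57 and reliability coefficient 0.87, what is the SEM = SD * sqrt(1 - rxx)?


SEM = SD * sqrt(1 - rxx)
SEM = 8.57 * sqrt(1 - 0.87)
SEM = 8.57 * sqrt(0.13) = 8.57 * 0.360555
SEM = 3.09

3.09


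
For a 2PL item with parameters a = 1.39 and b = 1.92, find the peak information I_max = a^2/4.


For 2PL, max info at theta = b = 1.92
I_max = a^2 / 4 = 1.39^2 / 4
= 1.9321 / 4
I_max = 0.483

0.483


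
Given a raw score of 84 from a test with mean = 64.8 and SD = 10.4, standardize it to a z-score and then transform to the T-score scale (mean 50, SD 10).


z = (X - mean) / SD = (84 - 64.8) / 10.4
z = 19.2 / 10.4
z = 1.8462
T-score = T = 50 + 10z
Carry z at full precision (z = 19.2 / 10.4) into the conversion:
T-score = 50 + 10 * (19.2 / 10.4) = 50 + 192 / 10.4
T-score = 50 + 18.4615
T-score = 68.4615

68.4615


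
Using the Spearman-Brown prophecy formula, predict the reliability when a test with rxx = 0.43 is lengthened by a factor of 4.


r_new = (n * rxx) / (1 + (n-1) * rxx)
r_new = (4 * 0.43) / (1 + 3 * 0.43)
r_new = 1.72 / 2.29
r_new = 0.7511

0.7511


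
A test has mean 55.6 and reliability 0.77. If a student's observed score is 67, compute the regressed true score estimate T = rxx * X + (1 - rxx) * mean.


T_est = rxx * X + (1 - rxx) * mean
T_est = 0.77 * 67 + 0.23 * 55.6
T_est = 51.59 + 12.788
T_est = 64.378

64.378


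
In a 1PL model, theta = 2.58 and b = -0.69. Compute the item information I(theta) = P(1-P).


P = 1/(1+exp(-(2.58--0.69))) = 0.9634
I = P*(1-P) = 0.9634 * 0.0366
I = 0.0353

0.0353


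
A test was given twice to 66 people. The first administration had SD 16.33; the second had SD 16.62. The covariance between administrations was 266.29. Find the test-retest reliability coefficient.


r = cov(X,Y) / (SD_X * SD_Y)
r = 266.29 / (16.33 * 16.62)
r = 266.29 / 271.4046
r = 0.9812

0.9812


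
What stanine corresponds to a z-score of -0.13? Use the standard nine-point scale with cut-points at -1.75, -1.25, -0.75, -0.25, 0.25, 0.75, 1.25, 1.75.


Stanine boundaries: [-1.75, -1.25, -0.75, -0.25, 0.25, 0.75, 1.25, 1.75]
z = -0.13
Check each boundary:
  z >= -1.75 -> could be stanine 2
  z >= -1.25 -> could be stanine 3
  z >= -0.75 -> could be stanine 4
  z >= -0.25 -> could be stanine 5
  z < 0.25
  z < 0.75
  z < 1.25
  z < 1.75
Highest qualifying boundary gives stanine = 5

5


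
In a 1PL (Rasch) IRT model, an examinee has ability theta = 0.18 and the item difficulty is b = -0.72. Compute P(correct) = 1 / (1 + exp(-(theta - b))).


theta - b = 0.18 - -0.72 = 0.9
exp(-(theta - b)) = exp(-0.9) = 0.4066
P = 1 / (1 + 0.4066)
P = 0.7109

0.7109


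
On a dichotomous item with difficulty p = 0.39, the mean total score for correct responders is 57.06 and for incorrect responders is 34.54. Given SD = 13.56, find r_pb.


q = 1 - p = 0.61
rpb = ((M1 - M0) / SD) * sqrt(p * q)
rpb = ((57.06 - 34.54) / 13.56) * sqrt(0.39 * 0.61)
rpb = 0.81

0.81


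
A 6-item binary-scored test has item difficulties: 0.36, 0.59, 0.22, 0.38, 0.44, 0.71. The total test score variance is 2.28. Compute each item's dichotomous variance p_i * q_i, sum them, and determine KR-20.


For each item, compute p_i * q_i:
  Item 1: 0.36 * 0.64 = 0.2304
  Item 2: 0.59 * 0.41 = 0.2419
  Item 3: 0.22 * 0.78 = 0.1716
  Item 4: 0.38 * 0.62 = 0.2356
  Item 5: 0.44 * 0.56 = 0.2464
  Item 6: 0.71 * 0.29 = 0.2059
Sum(p_i * q_i) = 0.2304 + 0.2419 + 0.1716 + 0.2356 + 0.2464 + 0.2059 = 1.3318
KR-20 = (k/(k-1)) * (1 - Sum(p_i*q_i) / Var_total)
= (6/5) * (1 - 1.3318/2.28)
= 1.2 * 0.4159
KR-20 = 0.4991

0.4991


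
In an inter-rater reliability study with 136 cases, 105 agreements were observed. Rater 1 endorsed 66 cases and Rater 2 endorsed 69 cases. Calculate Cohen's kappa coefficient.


P_o = 105/136 = 0.772059
P_e = (66*69 + 70*67) / 18496 = 0.499784
kappa = (P_o - P_e) / (1 - P_e)
kappa = (0.772059 - 0.499784) / (1 - 0.499784)
kappa = 0.5443

0.5443


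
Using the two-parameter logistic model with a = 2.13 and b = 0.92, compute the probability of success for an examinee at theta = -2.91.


a*(theta - b) = 2.13 * (-2.91 - 0.92) = -8.1579
exp(--8.1579) = 3490.8481
P = 1 / (1 + 3490.8481)
P = 0.0003

0.0003


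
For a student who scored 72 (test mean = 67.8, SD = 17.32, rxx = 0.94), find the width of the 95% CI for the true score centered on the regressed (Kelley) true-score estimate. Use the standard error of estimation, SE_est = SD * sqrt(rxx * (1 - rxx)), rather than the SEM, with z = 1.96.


True score estimate = 0.94*72 + 0.06*67.8 = 71.748
SE_est = SD * sqrt(rxx * (1 - rxx)) = 17.32 * sqrt(0.94 * 0.06) = 17.32 * sqrt(0.0564) = 4.113272
CI = T_est +/- z * SE_est, so width = 2 * z * SE_est = 2 * 1.96 * 4.113272
Width = 16.124

16.124


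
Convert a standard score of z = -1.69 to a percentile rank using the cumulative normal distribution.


CDF(z) = 0.5 * (1 + erf(z/sqrt(2)))
erf(-1.195) = -0.909
CDF = 0.0455
Percentile rank = 0.0455 * 100 = 4.55

4.55


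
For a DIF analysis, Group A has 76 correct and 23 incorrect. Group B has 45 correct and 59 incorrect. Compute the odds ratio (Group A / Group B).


Odds_A = 76/23 = 3.3043
Odds_B = 45/59 = 0.7627
OR = Odds_A / Odds_B = 3.3043 / 0.7627
Exactly, OR = (76 * 59) / (23 * 45) = 4484 / 1035
OR = 4.3324

4.3324


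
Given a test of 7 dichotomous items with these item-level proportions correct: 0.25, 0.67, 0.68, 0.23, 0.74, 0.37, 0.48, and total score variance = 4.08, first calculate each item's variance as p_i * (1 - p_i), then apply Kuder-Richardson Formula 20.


For each item, compute p_i * q_i:
  Item 1: 0.25 * 0.75 = 0.1875
  Item 2: 0.67 * 0.33 = 0.2211
  Item 3: 0.68 * 0.32 = 0.2176
  Item 4: 0.23 * 0.77 = 0.1771
  Item 5: 0.74 * 0.26 = 0.1924
  Item 6: 0.37 * 0.63 = 0.2331
  Item 7: 0.48 * 0.52 = 0.2496
Sum(p_i * q_i) = 0.1875 + 0.2211 + 0.2176 + 0.1771 + 0.1924 + 0.2331 + 0.2496 = 1.4784
KR-20 = (k/(k-1)) * (1 - Sum(p_i*q_i) / Var_total)
= (7/6) * (1 - 1.4784/4.08)
= 1.1667 * 0.6376
KR-20 = 0.7439

0.7439


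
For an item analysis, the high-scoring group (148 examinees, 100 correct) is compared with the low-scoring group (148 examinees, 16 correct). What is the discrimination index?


p_upper = 100/148 = 0.6757
p_lower = 16/148 = 0.1081
D = 0.6757 - 0.1081 = 0.5676

0.5676


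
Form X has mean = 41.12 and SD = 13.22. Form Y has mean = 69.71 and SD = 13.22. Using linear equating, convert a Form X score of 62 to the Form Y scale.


slope = SD_Y / SD_X = 13.22 / 13.22 ~ 1.0
intercept = mean_Y - slope * mean_X = 69.71 - (13.22 / 13.22) * 41.12 ~ 28.59
Y = slope * X + intercept. To avoid rounding drift from the rounded slope/intercept, evaluate the equivalent form Y = mean_Y + SD_Y * (X - mean_X) / SD_X at full precision:
Y = 69.71 + 13.22 * (62 - 41.12) / 13.22
Y = 69.71 + 13.22 * 20.88 / 13.22
Y = 69.71 + 276.0336 / 13.22
Y = 69.71 + 20.88
Y = 90.59

90.59


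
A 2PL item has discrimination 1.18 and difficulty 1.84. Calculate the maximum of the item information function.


For 2PL, max info at theta = b = 1.84
I_max = a^2 / 4 = 1.18^2 / 4
= 1.3924 / 4
I_max = 0.3481

0.3481


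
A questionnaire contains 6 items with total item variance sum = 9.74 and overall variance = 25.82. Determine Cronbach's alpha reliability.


alpha = (k/(k-1)) * (1 - sum(si^2)/s_total^2)
= (6/5) * (1 - 9.74/25.82)
alpha = 0.7473

0.7473


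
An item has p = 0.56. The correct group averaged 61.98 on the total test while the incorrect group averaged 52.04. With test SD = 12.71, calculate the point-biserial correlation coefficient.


q = 1 - p = 0.44
rpb = ((M1 - M0) / SD) * sqrt(p * q)
rpb = ((61.98 - 52.04) / 12.71) * sqrt(0.56 * 0.44)
rpb = 0.3882

0.3882


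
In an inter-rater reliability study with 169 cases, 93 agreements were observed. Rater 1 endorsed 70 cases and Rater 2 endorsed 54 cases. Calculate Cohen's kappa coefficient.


P_o = 93/169 = 0.550296
P_e = (70*54 + 99*115) / 28561 = 0.530969
kappa = (P_o - P_e) / (1 - P_e)
kappa = (0.550296 - 0.530969) / (1 - 0.530969)
kappa = 0.0412

0.0412


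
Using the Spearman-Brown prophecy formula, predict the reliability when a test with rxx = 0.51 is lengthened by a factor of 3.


r_new = (n * rxx) / (1 + (n-1) * rxx)
r_new = (3 * 0.51) / (1 + 2 * 0.51)
r_new = 1.53 / 2.02
r_new = 0.7574

0.7574


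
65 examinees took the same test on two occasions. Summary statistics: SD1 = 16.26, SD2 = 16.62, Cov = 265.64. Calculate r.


r = cov(X,Y) / (SD_X * SD_Y)
r = 265.64 / (16.26 * 16.62)
r = 265.64 / 270.2412
r = 0.983

0.983


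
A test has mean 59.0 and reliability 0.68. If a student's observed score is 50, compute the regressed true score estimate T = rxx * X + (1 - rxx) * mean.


T_est = rxx * X + (1 - rxx) * mean
T_est = 0.68 * 50 + 0.32 * 59.0
T_est = 34.0 + 18.88
T_est = 52.88

52.88


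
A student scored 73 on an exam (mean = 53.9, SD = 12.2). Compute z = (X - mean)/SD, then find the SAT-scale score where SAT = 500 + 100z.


z = (X - mean) / SD = (73 - 53.9) / 12.2
z = 19.1 / 12.2
z = 1.5656
SAT-scale = SAT = 500 + 100z
Carry z at full precision (z = 19.1 / 12.2) into the conversion:
SAT-scale = 500 + 100 * (19.1 / 12.2) = 500 + 1910 / 12.2
SAT-scale = 500 + 156.5574
SAT-scale = 656.5574

656.5574


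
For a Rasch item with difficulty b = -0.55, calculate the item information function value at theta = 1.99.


P = 1/(1+exp(-(1.99--0.55))) = 0.9269
I = P*(1-P) = 0.9269 * 0.0731
I = 0.0678

0.0678


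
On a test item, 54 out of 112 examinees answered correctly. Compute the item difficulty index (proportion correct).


Item difficulty p = number correct / total examinees
p = 54 / 112
p = 0.4821

0.4821


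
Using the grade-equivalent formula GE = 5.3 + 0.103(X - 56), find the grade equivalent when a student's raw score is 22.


raw - median = 22 - 56 = -34
slope * diff = 0.103 * -34 = -3.502
GE = 5.3 + -3.502
GE = 1.798

1.798


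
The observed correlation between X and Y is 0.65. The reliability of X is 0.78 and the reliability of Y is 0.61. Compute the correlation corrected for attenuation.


r_corrected = rxy / sqrt(rxx * ryy)
= 0.65 / sqrt(0.78 * 0.61)
= 0.65 / sqrt(0.4758)
= 0.65 / 0.689783
r_corrected = 0.9423

0.9423


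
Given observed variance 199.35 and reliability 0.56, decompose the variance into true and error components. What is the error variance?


var_true = rxx * var_obs = 0.56 * 199.35 = 111.636
var_error = var_obs - var_true
var_error = 199.35 - 111.636
var_error = 87.714

87.714


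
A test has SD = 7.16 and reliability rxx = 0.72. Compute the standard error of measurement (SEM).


SEM = SD * sqrt(1 - rxx)
SEM = 7.16 * sqrt(1 - 0.72)
SEM = 7.16 * sqrt(0.28) = 7.16 * 0.52915
SEM = 3.7887

3.7887


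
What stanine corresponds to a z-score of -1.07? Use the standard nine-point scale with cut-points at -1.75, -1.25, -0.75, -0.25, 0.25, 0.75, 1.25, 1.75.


Stanine boundaries: [-1.75, -1.25, -0.75, -0.25, 0.25, 0.75, 1.25, 1.75]
z = -1.07
Check each boundary:
  z >= -1.75 -> could be stanine 2
  z >= -1.25 -> could be stanine 3
  z < -0.75
  z < -0.25
  z < 0.25
  z < 0.75
  z < 1.25
  z < 1.75
Highest qualifying boundary gives stanine = 3

3


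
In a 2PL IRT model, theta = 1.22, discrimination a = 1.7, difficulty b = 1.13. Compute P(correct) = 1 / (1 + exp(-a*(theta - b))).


a*(theta - b) = 1.7 * (1.22 - 1.13) = 0.153
exp(-0.153) = 0.8581
P = 1 / (1 + 0.8581)
P = 0.5382

0.5382


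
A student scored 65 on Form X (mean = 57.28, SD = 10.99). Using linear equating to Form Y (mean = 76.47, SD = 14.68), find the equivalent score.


slope = SD_Y / SD_X = 14.68 / 10.99 ~ 1.3358
intercept = mean_Y - slope * mean_X = 76.47 - (14.68 / 10.99) * 57.28 ~ -0.0423
Y = slope * X + intercept. To avoid rounding drift from the rounded slope/intercept, evaluate the equivalent form Y = mean_Y + SD_Y * (X - mean_X) / SD_X at full precision:
Y = 76.47 + 14.68 * (65 - 57.28) / 10.99
Y = 76.47 + 14.68 * 7.72 / 10.99
Y = 76.47 + 113.3296 / 10.99
Y = 76.47 + 10.3121
Y = 86.7821

86.7821


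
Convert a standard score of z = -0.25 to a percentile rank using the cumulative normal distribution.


CDF(z) = 0.5 * (1 + erf(z/sqrt(2)))
erf(-0.1768) = -0.1974
CDF = 0.4013
Percentile rank = 0.4013 * 100 = 40.13

40.13


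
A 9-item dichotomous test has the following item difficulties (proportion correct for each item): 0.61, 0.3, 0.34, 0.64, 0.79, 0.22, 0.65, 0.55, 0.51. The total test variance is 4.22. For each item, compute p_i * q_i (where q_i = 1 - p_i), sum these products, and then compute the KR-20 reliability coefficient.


For each item, compute p_i * q_i:
  Item 1: 0.61 * 0.39 = 0.2379
  Item 2: 0.3 * 0.7 = 0.21
  Item 3: 0.34 * 0.66 = 0.2244
  Item 4: 0.64 * 0.36 = 0.2304
  Item 5: 0.79 * 0.21 = 0.1659
  Item 6: 0.22 * 0.78 = 0.1716
  Item 7: 0.65 * 0.35 = 0.2275
  Item 8: 0.55 * 0.45 = 0.2475
  Item 9: 0.51 * 0.49 = 0.2499
Sum(p_i * q_i) = 0.2379 + 0.21 + 0.2244 + 0.2304 + 0.1659 + 0.1716 + 0.2275 + 0.2475 + 0.2499 = 1.9651
KR-20 = (k/(k-1)) * (1 - Sum(p_i*q_i) / Var_total)
= (9/8) * (1 - 1.9651/4.22)
= 1.125 * 0.5343
KR-20 = 0.6011

0.6011


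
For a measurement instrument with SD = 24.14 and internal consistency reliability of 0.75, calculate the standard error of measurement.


SEM = SD * sqrt(1 - rxx)
SEM = 24.14 * sqrt(1 - 0.75)
SEM = 24.14 * sqrt(0.25) = 24.14 * 0.5
SEM = 12.07

12.07


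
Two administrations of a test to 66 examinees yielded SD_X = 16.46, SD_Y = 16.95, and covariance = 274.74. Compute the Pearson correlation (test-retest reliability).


r = cov(X,Y) / (SD_X * SD_Y)
r = 274.74 / (16.46 * 16.95)
r = 274.74 / 278.997
r = 0.9847

0.9847


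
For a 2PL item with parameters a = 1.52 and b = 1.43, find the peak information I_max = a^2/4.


For 2PL, max info at theta = b = 1.43
I_max = a^2 / 4 = 1.52^2 / 4
= 2.3104 / 4
I_max = 0.5776

0.5776


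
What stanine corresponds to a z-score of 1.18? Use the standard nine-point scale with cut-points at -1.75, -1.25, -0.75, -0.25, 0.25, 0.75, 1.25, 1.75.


Stanine boundaries: [-1.75, -1.25, -0.75, -0.25, 0.25, 0.75, 1.25, 1.75]
z = 1.18
Check each boundary:
  z >= -1.75 -> could be stanine 2
  z >= -1.25 -> could be stanine 3
  z >= -0.75 -> could be stanine 4
  z >= -0.25 -> could be stanine 5
  z >= 0.25 -> could be stanine 6
  z >= 0.75 -> could be stanine 7
  z < 1.25
  z < 1.75
Highest qualifying boundary gives stanine = 7

7


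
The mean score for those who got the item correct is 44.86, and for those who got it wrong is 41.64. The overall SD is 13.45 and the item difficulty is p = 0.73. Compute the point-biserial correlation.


q = 1 - p = 0.27
rpb = ((M1 - M0) / SD) * sqrt(p * q)
rpb = ((44.86 - 41.64) / 13.45) * sqrt(0.73 * 0.27)
rpb = 0.1063

0.1063


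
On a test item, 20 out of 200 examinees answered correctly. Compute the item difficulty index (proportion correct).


Item difficulty p = number correct / total examinees
p = 20 / 200
p = 0.1

0.1


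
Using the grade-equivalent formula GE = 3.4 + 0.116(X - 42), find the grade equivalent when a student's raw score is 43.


raw - median = 43 - 42 = 1
slope * diff = 0.116 * 1 = 0.116
GE = 3.4 + 0.116
GE = 3.516

3.516


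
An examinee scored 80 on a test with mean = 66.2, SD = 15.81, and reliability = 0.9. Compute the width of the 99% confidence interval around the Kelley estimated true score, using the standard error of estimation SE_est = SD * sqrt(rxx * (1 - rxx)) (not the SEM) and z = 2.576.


True score estimate = 0.9*80 + 0.1*66.2 = 78.62
SE_est = SD * sqrt(rxx * (1 - rxx)) = 15.81 * sqrt(0.9 * 0.1) = 15.81 * sqrt(0.09) = 4.743
CI = T_est +/- z * SE_est, so width = 2 * z * SE_est = 2 * 2.576 * 4.743
Width = 24.4359

24.4359
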